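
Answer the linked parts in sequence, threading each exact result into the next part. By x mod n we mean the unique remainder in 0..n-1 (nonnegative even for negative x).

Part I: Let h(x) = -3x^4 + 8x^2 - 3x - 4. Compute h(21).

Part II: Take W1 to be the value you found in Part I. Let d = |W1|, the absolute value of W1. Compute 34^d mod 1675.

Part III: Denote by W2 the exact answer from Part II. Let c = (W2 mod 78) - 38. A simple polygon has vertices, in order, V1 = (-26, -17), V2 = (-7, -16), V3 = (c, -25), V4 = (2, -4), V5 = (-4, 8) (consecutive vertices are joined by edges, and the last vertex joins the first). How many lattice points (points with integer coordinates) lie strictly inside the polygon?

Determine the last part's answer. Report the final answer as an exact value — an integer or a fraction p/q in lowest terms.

Part I: -3*(21)^4 + 8*(21)^2 - 3*(21)^1 - 4 = (-583443) + (3528) + (-63) + (-4) = -579982; answer -579982
Part II: W1 = -579982; d = 579982; squarings mod 1675: 34^1=34, 34^2=1156, 34^4=1361, 34^8=1446, 34^16=516, 34^32=1606, 34^64=1411, 34^128=1021, 34^256=591, 34^512=881, 34^1024=636, 34^2048=821, 34^4096=691, 34^8192=106, 34^16384=1186, 34^32768=1271, 34^65536=741, 34^131072=1356, 34^262144=1261, 34^524288=546; 34^579982 = 34^2 * 34^4 * 34^8 * 34^128 * 34^256 * 34^2048 * 34^4096 * 34^16384 * 34^32768 * 34^524288 = 56 (mod 1675); answer 56
Part III: W2 = 56; c = 18; cross terms: (-26*-16 - -7*-17)=297, (-7*-25 - 18*-16)=463, (18*-4 - 2*-25)=-22, (2*8 - -4*-4)=0, (-4*-17 - -26*8)=276; twice the area = |1014| = 1014; area = 507; boundary points = 1 + 1 + 1 + 6 + 1 = 10; strictly interior points = area - boundary/2 + 1 = 503; answer 503

503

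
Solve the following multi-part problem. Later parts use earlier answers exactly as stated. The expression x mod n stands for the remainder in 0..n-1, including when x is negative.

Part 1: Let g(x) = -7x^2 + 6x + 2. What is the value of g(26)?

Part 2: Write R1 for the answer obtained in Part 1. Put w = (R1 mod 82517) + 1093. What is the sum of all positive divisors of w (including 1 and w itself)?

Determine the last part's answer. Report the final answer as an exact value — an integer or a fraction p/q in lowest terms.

138320

Part 1: -7*(26)^2 + 6*(26)^1 + 2 = (-4732) + (156) + (2) = -4574; answer -4574
Part 2: R1 = -4574; w = 79036; 79036 = 2^2 * 19759; sigma = (1 + 2 + 4) * (1 + 19759) = 7 * 19760 = 138320; answer 138320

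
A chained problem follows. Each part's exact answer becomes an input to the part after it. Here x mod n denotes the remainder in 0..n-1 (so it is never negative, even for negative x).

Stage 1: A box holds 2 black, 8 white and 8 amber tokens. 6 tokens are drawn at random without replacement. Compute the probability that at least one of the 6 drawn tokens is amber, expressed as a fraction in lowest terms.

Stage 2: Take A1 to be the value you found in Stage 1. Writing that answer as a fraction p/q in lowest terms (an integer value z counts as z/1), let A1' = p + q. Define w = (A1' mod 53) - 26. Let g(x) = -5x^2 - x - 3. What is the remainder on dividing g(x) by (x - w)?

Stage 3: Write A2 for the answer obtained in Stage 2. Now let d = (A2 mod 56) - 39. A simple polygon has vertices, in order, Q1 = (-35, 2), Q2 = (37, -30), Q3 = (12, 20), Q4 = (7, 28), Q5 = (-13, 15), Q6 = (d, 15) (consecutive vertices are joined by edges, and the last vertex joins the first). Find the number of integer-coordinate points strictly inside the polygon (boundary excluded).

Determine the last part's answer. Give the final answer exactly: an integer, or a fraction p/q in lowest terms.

1540

Stage 1: total draws C(18,6) = 18564; complement C(10,6) = 210; favorable 18564 - 210 = 18354; P = 437/442; answer 437/442
Stage 2: A1 = 437/442; threaded value p + q = 879; w = 5; remainder = value at the root: -5*(5)^2 - 1*(5)^1 - 3 = (-125) + (-5) + (-3) = -133; answer -133
Stage 3: A2 = -133; d = -4; cross terms: (-35*-30 - 37*2)=976, (37*20 - 12*-30)=1100, (12*28 - 7*20)=196, (7*15 - -13*28)=469, (-13*15 - -4*15)=-135, (-4*2 - -35*15)=517; twice the area = |3123| = 3123; area = 3123/2; boundary points = 8 + 25 + 1 + 1 + 9 + 1 = 45; strictly interior points = area - boundary/2 + 1 = 1540; answer 1540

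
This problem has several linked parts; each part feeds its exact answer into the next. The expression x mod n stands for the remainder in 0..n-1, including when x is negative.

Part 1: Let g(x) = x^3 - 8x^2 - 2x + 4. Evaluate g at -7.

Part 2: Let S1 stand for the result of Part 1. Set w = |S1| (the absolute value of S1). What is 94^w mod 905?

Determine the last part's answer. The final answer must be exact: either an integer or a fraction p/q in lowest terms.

Part 1: 1*(-7)^3 - 8*(-7)^2 - 2*(-7)^1 + 4 = (-343) + (-392) + (14) + (4) = -717; answer -717
Part 2: S1 = -717; w = 717; squarings mod 905: 94^1=94, 94^2=691, 94^4=546, 94^8=371, 94^16=81, 94^32=226, 94^64=396, 94^128=251, 94^256=556, 94^512=531; 94^717 = 94^1 * 94^4 * 94^8 * 94^64 * 94^128 * 94^512 = 514 (mod 905); answer 514

514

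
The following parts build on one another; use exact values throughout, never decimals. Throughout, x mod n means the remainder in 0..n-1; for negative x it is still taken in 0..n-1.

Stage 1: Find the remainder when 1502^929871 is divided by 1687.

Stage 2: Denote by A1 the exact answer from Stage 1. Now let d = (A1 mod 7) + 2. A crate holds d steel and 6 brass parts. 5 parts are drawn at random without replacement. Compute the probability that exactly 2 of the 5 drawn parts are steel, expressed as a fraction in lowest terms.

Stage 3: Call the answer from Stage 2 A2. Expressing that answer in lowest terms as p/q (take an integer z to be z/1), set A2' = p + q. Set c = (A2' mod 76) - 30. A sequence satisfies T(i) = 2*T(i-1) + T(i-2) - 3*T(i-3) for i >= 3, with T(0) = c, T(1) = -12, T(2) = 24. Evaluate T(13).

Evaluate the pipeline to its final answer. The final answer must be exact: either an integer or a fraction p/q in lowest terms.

Stage 1: squarings mod 1687: 1502^1=1502, 1502^2=485, 1502^4=732, 1502^8=1045, 1502^16=536, 1502^32=506, 1502^64=1299, 1502^128=401, 1502^256=536, 1502^512=506, 1502^1024=1299, 1502^2048=401, 1502^4096=536, 1502^8192=506, 1502^16384=1299, 1502^32768=401, 1502^65536=536, 1502^131072=506, 1502^262144=1299, 1502^524288=401; 1502^929871 = 1502^1 * 1502^2 * 1502^4 * 1502^8 * 1502^64 * 1502^4096 * 1502^8192 * 1502^131072 * 1502^262144 * 1502^524288 = 1177 (mod 1687); answer 1177
Stage 2: A1 = 1177; d = 3; total draws C(9,5) = 126; favorable C(3,2)*C(6,3) = 60; P = 10/21; answer 10/21
Stage 3: A2 = 10/21; threaded value p + q = 31; c = 1; T(3) = 2*(24) + 1*(-12) - 3*(1) = 33; iterating: T(3)=33, T(4)=126, T(5)=213, T(6)=453, T(7)=741, T(8)=1296, T(9)=1974, T(10)=3021, T(11)=4128, T(12)=5355, T(13)=5775; answer 5775

5775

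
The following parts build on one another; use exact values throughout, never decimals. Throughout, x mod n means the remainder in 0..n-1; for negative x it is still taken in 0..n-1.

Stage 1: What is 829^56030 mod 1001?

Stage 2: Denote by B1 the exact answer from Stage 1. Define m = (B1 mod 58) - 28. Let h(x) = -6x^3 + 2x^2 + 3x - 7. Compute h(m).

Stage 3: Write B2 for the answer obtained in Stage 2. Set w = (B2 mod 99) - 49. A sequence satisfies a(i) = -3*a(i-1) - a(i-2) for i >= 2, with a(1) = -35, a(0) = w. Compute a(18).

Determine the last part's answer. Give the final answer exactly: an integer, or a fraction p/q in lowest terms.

796300896

Stage 1: squarings mod 1001: 829^1=829, 829^2=555, 829^4=718, 829^8=9, 829^16=81, 829^32=555, 829^64=718, 829^128=9, 829^256=81, 829^512=555, 829^1024=718, 829^2048=9, 829^4096=81, 829^8192=555, 829^16384=718, 829^32768=9; 829^56030 = 829^2 * 829^4 * 829^8 * 829^16 * 829^64 * 829^128 * 829^512 * 829^2048 * 829^4096 * 829^16384 * 829^32768 = 100 (mod 1001); answer 100
Stage 2: B1 = 100; m = 14; -6*(14)^3 + 2*(14)^2 + 3*(14)^1 - 7 = (-16464) + (392) + (42) + (-7) = -16037; answer -16037
Stage 3: B2 = -16037; w = -48; a(2) = -3*(-35) - 1*(-48) = 153; iterating: a(2)=153, a(3)=-424, a(4)=1119, a(5)=-2933, a(6)=7680, a(7)=-20107, a(8)=52641, a(9)=-137816, a(10)=360807, a(11)=-944605, a(12)=2473008, a(13)=-6474419, a(14)=16950249, a(15)=-44376328, a(16)=116178735, a(17)=-304159877, a(18)=796300896; answer 796300896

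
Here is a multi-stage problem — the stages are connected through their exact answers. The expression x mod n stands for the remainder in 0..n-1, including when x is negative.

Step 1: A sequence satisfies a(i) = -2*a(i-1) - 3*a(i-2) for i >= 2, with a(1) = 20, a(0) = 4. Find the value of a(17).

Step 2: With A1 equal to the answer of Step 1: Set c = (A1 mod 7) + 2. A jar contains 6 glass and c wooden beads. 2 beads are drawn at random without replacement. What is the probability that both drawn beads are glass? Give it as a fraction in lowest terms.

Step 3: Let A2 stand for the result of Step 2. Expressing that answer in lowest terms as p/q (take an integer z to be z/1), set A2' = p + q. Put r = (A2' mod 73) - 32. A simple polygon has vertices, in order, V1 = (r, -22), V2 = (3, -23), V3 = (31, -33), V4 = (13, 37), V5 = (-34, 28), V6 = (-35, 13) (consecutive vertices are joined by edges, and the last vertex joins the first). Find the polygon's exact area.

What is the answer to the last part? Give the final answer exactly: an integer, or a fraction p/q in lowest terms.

2611

Step 1: a(2) = -2*(20) - 3*(4) = -52; iterating: a(2)=-52, a(3)=44, a(4)=68, a(5)=-268, a(6)=332, a(7)=140, a(8)=-1276, a(9)=2132, a(10)=-436, a(11)=-5524, a(12)=12356, a(13)=-8140, a(14)=-20788, a(15)=65996, a(16)=-69628, a(17)=-58732; answer -58732
Step 2: A1 = -58732; c = 7; total draws C(13,2) = 78; favorable C(6,2) = 15; P = 5/26; answer 5/26
Step 3: A2 = 5/26; threaded value p + q = 31; r = -1; cross terms: (-1*-23 - 3*-22)=89, (3*-33 - 31*-23)=614, (31*37 - 13*-33)=1576, (13*28 - -34*37)=1622, (-34*13 - -35*28)=538, (-35*-22 - -1*13)=783; twice the area = |5222| = 5222; area = 2611; answer 2611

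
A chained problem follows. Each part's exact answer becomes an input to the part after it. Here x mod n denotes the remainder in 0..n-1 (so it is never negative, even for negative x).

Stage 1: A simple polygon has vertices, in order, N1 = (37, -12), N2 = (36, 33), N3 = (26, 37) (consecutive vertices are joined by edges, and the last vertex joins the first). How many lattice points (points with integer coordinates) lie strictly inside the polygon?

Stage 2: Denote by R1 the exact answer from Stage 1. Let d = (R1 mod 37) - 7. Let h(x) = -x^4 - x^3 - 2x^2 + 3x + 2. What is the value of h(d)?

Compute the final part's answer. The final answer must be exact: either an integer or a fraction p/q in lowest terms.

Stage 1: cross terms: (37*33 - 36*-12)=1653, (36*37 - 26*33)=474, (26*-12 - 37*37)=-1681; twice the area = |446| = 446; area = 223; boundary points = 1 + 2 + 1 = 4; strictly interior points = area - boundary/2 + 1 = 222; answer 222
Stage 2: R1 = 222; d = -7; -1*(-7)^4 - 1*(-7)^3 - 2*(-7)^2 + 3*(-7)^1 + 2 = (-2401) + (343) + (-98) + (-21) + (2) = -2175; answer -2175

-2175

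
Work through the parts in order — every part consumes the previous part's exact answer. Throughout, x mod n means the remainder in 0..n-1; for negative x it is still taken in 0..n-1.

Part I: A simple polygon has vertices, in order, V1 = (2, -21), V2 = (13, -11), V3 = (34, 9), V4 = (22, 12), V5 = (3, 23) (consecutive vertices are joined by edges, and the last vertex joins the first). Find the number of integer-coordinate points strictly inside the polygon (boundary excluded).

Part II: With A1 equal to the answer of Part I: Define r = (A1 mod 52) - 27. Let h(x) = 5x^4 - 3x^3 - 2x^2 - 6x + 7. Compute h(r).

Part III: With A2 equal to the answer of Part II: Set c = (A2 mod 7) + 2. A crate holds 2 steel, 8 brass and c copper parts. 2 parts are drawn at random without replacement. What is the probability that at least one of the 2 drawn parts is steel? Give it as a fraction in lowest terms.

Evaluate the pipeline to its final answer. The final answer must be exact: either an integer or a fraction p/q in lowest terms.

Part I: cross terms: (2*-11 - 13*-21)=251, (13*9 - 34*-11)=491, (34*12 - 22*9)=210, (22*23 - 3*12)=470, (3*-21 - 2*23)=-109; twice the area = |1313| = 1313; area = 1313/2; boundary points = 1 + 1 + 3 + 1 + 1 = 7; strictly interior points = area - boundary/2 + 1 = 654; answer 654
Part II: A1 = 654; r = 3; 5*(3)^4 - 3*(3)^3 - 2*(3)^2 - 6*(3)^1 + 7 = (405) + (-81) + (-18) + (-18) + (7) = 295; answer 295
Part III: A2 = 295; c = 3; total draws C(13,2) = 78; complement C(11,2) = 55; favorable 78 - 55 = 23; P = 23/78; answer 23/78

23/78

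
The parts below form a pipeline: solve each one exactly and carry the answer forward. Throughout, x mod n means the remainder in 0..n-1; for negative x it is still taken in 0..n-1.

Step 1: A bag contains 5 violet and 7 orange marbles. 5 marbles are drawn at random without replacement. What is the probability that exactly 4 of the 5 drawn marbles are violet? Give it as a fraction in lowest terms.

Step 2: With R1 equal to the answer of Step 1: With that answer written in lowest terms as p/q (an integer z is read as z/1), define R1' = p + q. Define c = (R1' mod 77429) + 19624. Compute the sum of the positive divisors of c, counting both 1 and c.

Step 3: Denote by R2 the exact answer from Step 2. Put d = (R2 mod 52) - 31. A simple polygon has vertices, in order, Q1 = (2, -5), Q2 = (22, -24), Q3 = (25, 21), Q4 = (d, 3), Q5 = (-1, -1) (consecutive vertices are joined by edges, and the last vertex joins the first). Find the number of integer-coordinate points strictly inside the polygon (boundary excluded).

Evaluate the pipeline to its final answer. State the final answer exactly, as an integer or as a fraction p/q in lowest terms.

Step 1: total draws C(12,5) = 792; favorable C(5,4)*C(7,1) = 35; P = 35/792; answer 35/792
Step 2: R1 = 35/792; threaded value p + q = 827; c = 20451; 20451 = 3 * 17 * 401; sigma = (1 + 3) * (1 + 17) * (1 + 401) = 4 * 18 * 402 = 28944; answer 28944
Step 3: R2 = 28944; d = 1; cross terms: (2*-24 - 22*-5)=62, (22*21 - 25*-24)=1062, (25*3 - 1*21)=54, (1*-1 - -1*3)=2, (-1*-5 - 2*-1)=7; twice the area = |1187| = 1187; area = 1187/2; boundary points = 1 + 3 + 6 + 2 + 1 = 13; strictly interior points = area - boundary/2 + 1 = 588; answer 588

588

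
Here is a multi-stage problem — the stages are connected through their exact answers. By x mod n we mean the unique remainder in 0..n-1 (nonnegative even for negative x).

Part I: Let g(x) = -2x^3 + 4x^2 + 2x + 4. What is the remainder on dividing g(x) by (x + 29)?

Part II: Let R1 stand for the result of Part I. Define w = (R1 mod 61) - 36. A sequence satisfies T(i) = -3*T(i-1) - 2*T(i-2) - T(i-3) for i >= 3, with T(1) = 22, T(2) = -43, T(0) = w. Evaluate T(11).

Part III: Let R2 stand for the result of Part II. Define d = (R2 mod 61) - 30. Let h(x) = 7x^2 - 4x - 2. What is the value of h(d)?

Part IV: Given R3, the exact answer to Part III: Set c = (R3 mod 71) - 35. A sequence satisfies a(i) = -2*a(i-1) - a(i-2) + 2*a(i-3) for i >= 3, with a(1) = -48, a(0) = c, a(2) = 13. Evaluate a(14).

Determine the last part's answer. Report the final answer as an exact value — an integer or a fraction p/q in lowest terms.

Part I: remainder = value at the root: -2*(-29)^3 + 4*(-29)^2 + 2*(-29)^1 + 4 = (48778) + (3364) + (-58) + (4) = 52088; answer 52088
Part II: R1 = 52088; w = 19; T(3) = -3*(-43) - 2*(22) - 1*(19) = 66; iterating: T(3)=66, T(4)=-134, T(5)=313, T(6)=-737, T(7)=1719, T(8)=-3996, T(9)=9287, T(10)=-21588, T(11)=50186; answer 50186
Part III: R2 = 50186; d = 14; 7*(14)^2 - 4*(14)^1 - 2 = (1372) + (-56) + (-2) = 1314; answer 1314
Part IV: R3 = 1314; c = 1; a(3) = -2*(13) - 1*(-48) + 2*(1) = 24; iterating: a(3)=24, a(4)=-157, a(5)=316, a(6)=-427, a(7)=224, a(8)=611, a(9)=-2300, a(10)=4437, a(11)=-5352, a(12)=1667, a(13)=10892, a(14)=-34155; answer -34155

-34155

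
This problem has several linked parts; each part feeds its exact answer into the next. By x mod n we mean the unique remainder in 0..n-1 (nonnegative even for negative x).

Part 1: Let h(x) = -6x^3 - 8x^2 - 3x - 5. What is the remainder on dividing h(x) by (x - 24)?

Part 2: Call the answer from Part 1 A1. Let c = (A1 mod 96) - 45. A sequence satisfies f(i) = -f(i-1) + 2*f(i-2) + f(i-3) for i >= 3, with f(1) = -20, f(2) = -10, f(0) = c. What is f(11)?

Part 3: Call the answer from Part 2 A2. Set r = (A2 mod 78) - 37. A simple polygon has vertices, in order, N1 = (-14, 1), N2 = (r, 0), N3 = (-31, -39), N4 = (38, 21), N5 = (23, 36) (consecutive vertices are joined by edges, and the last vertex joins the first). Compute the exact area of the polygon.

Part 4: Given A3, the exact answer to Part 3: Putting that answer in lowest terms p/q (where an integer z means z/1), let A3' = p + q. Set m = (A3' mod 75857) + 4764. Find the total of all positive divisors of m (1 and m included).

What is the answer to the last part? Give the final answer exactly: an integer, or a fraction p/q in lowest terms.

6570

Part 1: remainder = value at the root: -6*(24)^3 - 8*(24)^2 - 3*(24)^1 - 5 = (-82944) + (-4608) + (-72) + (-5) = -87629; answer -87629
Part 2: A1 = -87629; c = -26; f(3) = -1*(-10) + 2*(-20) + 1*(-26) = -56; iterating: f(3)=-56, f(4)=16, f(5)=-138, f(6)=114, f(7)=-374, f(8)=464, f(9)=-1098, f(10)=1652, f(11)=-3384; answer -3384
Part 3: A2 = -3384; r = 11; cross terms: (-14*0 - 11*1)=-11, (11*-39 - -31*0)=-429, (-31*21 - 38*-39)=831, (38*36 - 23*21)=885, (23*1 - -14*36)=527; twice the area = |1803| = 1803; area = 1803/2; answer 1803/2
Part 4: A3 = 1803/2; threaded value p + q = 1805; m = 6569; 6569 is prime, so its only divisors are 1 and 6569; sigma = 1 + 6569 = 6570; answer 6570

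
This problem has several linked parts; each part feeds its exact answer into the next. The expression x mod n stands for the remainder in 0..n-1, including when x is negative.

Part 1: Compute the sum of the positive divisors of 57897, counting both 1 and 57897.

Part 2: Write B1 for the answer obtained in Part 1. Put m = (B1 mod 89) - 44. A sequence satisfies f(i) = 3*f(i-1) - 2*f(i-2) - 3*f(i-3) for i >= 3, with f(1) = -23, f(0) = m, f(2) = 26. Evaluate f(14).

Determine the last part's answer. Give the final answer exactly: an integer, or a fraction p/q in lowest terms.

147509

Part 1: 57897 = 3^2 * 7 * 919; sigma = (1 + 3 + 9) * (1 + 7) * (1 + 919) = 13 * 8 * 920 = 95680; answer 95680
Part 2: B1 = 95680; m = -39; f(3) = 3*(26) - 2*(-23) - 3*(-39) = 241; iterating: f(3)=241, f(4)=740, f(5)=1660, f(6)=2777, f(7)=2791, f(8)=-2161, f(9)=-20396, f(10)=-65239, f(11)=-148442, f(12)=-253660, f(13)=-268379, f(14)=147509; answer 147509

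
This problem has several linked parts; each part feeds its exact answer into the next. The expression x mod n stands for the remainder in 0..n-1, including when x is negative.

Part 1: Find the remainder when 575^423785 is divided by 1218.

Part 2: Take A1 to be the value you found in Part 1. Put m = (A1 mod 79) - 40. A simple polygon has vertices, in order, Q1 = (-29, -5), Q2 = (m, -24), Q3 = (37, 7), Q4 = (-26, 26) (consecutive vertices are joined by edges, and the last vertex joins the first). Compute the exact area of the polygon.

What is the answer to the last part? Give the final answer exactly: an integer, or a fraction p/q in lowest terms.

Part 1: squarings mod 1218: 575^1=575, 575^2=547, 575^4=799, 575^8=169, 575^16=547, 575^32=799, 575^64=169, 575^128=547, 575^256=799, 575^512=169, 575^1024=547, 575^2048=799, 575^4096=169, 575^8192=547, 575^16384=799, 575^32768=169, 575^65536=547, 575^131072=799, 575^262144=169; 575^423785 = 575^1 * 575^8 * 575^32 * 575^64 * 575^256 * 575^512 * 575^1024 * 575^4096 * 575^8192 * 575^16384 * 575^131072 * 575^262144 = 239 (mod 1218); answer 239
Part 2: A1 = 239; m = -38; cross terms: (-29*-24 - -38*-5)=506, (-38*7 - 37*-24)=622, (37*26 - -26*7)=1144, (-26*-5 - -29*26)=884; twice the area = |3156| = 3156; area = 1578; answer 1578

1578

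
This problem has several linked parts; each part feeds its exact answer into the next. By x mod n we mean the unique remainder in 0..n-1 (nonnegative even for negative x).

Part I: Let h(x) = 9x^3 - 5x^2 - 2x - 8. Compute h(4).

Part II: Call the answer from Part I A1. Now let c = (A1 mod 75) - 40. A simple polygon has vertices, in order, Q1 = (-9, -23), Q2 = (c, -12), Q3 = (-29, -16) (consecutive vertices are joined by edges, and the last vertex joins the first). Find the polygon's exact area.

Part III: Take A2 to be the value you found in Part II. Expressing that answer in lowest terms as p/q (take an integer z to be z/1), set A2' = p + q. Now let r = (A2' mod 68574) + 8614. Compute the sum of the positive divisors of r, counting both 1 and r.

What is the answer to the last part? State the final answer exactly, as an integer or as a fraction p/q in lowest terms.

13310

Part I: 9*(4)^3 - 5*(4)^2 - 2*(4)^1 - 8 = (576) + (-80) + (-8) + (-8) = 480; answer 480
Part II: A1 = 480; c = -10; cross terms: (-9*-12 - -10*-23)=-122, (-10*-16 - -29*-12)=-188, (-29*-23 - -9*-16)=523; twice the area = |213| = 213; area = 213/2; answer 213/2
Part III: A2 = 213/2; threaded value p + q = 215; r = 8829; 8829 = 3^4 * 109; sigma = (1 + 3 + 9 + 27 + 81) * (1 + 109) = 121 * 110 = 13310; answer 13310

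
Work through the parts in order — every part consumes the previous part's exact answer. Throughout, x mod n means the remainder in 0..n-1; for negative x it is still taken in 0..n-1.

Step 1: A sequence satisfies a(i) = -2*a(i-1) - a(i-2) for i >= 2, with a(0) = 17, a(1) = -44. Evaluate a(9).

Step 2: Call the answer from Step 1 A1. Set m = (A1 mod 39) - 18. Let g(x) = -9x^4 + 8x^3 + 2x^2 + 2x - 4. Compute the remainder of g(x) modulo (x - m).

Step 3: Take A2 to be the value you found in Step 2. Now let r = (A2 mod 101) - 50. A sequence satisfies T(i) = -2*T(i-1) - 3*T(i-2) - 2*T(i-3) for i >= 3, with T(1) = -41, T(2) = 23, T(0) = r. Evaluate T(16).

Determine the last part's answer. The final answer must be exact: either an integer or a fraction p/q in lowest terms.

3759

Step 1: a(2) = -2*(-44) - 1*(17) = 71; iterating: a(2)=71, a(3)=-98, a(4)=125, a(5)=-152, a(6)=179, a(7)=-206, a(8)=233, a(9)=-260; answer -260
Step 2: A1 = -260; m = -5; remainder = value at the root: -9*(-5)^4 + 8*(-5)^3 + 2*(-5)^2 + 2*(-5)^1 - 4 = (-5625) + (-1000) + (50) + (-10) + (-4) = -6589; answer -6589
Step 3: A2 = -6589; r = 27; T(3) = -2*(23) - 3*(-41) - 2*(27) = 23; iterating: T(3)=23, T(4)=-33, T(5)=-49, T(6)=151, T(7)=-89, T(8)=-177, T(9)=319, T(10)=71, T(11)=-745, T(12)=639, T(13)=815, T(14)=-2057, T(15)=391, T(16)=3759; answer 3759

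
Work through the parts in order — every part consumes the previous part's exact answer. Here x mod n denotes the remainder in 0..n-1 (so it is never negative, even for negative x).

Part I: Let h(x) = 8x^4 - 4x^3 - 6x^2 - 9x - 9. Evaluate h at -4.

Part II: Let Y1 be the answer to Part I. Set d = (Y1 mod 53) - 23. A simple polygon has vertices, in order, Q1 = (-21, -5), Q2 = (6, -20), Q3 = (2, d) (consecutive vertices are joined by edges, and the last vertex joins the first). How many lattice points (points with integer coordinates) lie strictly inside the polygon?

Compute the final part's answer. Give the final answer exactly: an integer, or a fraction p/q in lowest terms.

49

Part I: 8*(-4)^4 - 4*(-4)^3 - 6*(-4)^2 - 9*(-4)^1 - 9 = (2048) + (256) + (-96) + (36) + (-9) = 2235; answer 2235
Part II: Y1 = 2235; d = -14; cross terms: (-21*-20 - 6*-5)=450, (6*-14 - 2*-20)=-44, (2*-5 - -21*-14)=-304; twice the area = |102| = 102; area = 51; boundary points = 3 + 2 + 1 = 6; strictly interior points = area - boundary/2 + 1 = 49; answer 49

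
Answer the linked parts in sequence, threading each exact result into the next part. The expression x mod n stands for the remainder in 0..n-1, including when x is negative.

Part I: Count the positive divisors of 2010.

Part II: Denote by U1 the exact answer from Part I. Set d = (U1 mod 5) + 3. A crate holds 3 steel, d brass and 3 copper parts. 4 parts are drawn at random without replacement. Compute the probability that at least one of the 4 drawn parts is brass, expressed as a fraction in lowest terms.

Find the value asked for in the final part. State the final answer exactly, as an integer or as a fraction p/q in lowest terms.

Part I: 2010 = 2 * 3 * 5 * 67; number of divisors = (1+1) * (1+1) * (1+1) * (1+1) = 16; answer 16
Part II: U1 = 16; d = 4; total draws C(10,4) = 210; complement C(6,4) = 15; favorable 210 - 15 = 195; P = 13/14; answer 13/14

13/14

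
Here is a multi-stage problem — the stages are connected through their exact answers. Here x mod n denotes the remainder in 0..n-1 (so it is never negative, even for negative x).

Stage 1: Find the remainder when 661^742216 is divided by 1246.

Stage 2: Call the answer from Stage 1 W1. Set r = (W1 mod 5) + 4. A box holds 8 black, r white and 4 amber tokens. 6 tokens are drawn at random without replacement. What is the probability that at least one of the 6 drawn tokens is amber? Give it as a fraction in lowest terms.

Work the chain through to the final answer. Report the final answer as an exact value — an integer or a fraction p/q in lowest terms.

23/26

Stage 1: squarings mod 1246: 661^1=661, 661^2=821, 661^4=1201, 661^8=779, 661^16=39, 661^32=275, 661^64=865, 661^128=625, 661^256=627, 661^512=639, 661^1024=879, 661^2048=121, 661^4096=935, 661^8192=779, 661^16384=39, 661^32768=275, 661^65536=865, 661^131072=625, 661^262144=627, 661^524288=639; 661^742216 = 661^8 * 661^64 * 661^256 * 661^512 * 661^4096 * 661^16384 * 661^65536 * 661^131072 * 661^524288 = 655 (mod 1246); answer 655
Stage 2: W1 = 655; r = 4; total draws C(16,6) = 8008; complement C(12,6) = 924; favorable 8008 - 924 = 7084; P = 23/26; answer 23/26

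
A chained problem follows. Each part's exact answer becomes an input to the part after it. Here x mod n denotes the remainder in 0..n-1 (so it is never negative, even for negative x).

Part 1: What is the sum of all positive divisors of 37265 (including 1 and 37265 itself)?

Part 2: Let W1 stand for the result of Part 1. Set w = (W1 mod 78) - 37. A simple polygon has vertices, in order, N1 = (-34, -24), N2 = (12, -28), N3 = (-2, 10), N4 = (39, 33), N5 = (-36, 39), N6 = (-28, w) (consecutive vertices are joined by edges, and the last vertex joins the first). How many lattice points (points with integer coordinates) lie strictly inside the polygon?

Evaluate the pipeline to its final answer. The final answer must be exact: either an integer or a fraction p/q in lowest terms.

Part 1: 37265 = 5 * 29 * 257; sigma = (1 + 5) * (1 + 29) * (1 + 257) = 6 * 30 * 258 = 46440; answer 46440
Part 2: W1 = 46440; w = -7; cross terms: (-34*-28 - 12*-24)=1240, (12*10 - -2*-28)=64, (-2*33 - 39*10)=-456, (39*39 - -36*33)=2709, (-36*-7 - -28*39)=1344, (-28*-24 - -34*-7)=434; twice the area = |5335| = 5335; area = 5335/2; boundary points = 2 + 2 + 1 + 3 + 2 + 1 = 11; strictly interior points = area - boundary/2 + 1 = 2663; answer 2663

2663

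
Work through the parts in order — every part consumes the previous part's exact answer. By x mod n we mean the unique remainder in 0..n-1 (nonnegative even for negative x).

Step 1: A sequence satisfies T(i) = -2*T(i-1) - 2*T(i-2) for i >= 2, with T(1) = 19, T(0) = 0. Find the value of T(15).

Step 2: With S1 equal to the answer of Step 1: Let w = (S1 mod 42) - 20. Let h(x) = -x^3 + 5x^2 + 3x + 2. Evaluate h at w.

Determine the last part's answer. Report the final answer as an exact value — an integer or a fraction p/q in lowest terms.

Step 1: T(2) = -2*(19) - 2*(0) = -38; iterating: T(2)=-38, T(3)=38, T(4)=0, T(5)=-76, T(6)=152, T(7)=-152, T(8)=0, T(9)=304, T(10)=-608, T(11)=608, T(12)=0, T(13)=-1216, T(14)=2432, T(15)=-2432; answer -2432
Step 2: S1 = -2432; w = -16; -1*(-16)^3 + 5*(-16)^2 + 3*(-16)^1 + 2 = (4096) + (1280) + (-48) + (2) = 5330; answer 5330

5330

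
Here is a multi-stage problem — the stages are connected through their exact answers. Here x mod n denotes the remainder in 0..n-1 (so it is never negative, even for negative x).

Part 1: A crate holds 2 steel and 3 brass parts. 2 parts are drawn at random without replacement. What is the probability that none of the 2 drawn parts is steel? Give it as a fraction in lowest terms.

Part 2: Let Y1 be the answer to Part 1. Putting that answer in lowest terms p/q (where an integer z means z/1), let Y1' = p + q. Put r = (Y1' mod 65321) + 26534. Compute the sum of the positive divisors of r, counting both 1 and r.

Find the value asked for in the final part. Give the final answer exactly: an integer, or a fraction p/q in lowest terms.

35400

Part 1: total draws C(5,2) = 10; favorable C(3,2) = 3; P = 3/10; answer 3/10
Part 2: Y1 = 3/10; threaded value p + q = 13; r = 26547; 26547 = 3 * 8849; sigma = (1 + 3) * (1 + 8849) = 4 * 8850 = 35400; answer 35400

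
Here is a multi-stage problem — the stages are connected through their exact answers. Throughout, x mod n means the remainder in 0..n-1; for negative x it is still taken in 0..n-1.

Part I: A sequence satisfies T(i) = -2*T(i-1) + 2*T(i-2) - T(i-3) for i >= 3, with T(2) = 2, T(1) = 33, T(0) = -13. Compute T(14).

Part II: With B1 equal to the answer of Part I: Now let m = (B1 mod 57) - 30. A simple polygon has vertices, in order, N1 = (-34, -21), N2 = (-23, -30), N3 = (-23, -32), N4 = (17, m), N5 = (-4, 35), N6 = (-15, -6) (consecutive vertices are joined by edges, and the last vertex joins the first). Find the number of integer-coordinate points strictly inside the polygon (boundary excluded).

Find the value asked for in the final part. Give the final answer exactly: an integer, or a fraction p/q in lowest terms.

Part I: T(3) = -2*(2) + 2*(33) - 1*(-13) = 75; iterating: T(3)=75, T(4)=-179, T(5)=506, T(6)=-1445, T(7)=4081, T(8)=-11558, T(9)=32723, T(10)=-92643, T(11)=262290, T(12)=-742589, T(13)=2102401, T(14)=-5952270; answer -5952270
Part II: B1 = -5952270; m = -18; cross terms: (-34*-30 - -23*-21)=537, (-23*-32 - -23*-30)=46, (-23*-18 - 17*-32)=958, (17*35 - -4*-18)=523, (-4*-6 - -15*35)=549, (-15*-21 - -34*-6)=111; twice the area = |2724| = 2724; area = 1362; boundary points = 1 + 2 + 2 + 1 + 1 + 1 = 8; strictly interior points = area - boundary/2 + 1 = 1359; answer 1359

1359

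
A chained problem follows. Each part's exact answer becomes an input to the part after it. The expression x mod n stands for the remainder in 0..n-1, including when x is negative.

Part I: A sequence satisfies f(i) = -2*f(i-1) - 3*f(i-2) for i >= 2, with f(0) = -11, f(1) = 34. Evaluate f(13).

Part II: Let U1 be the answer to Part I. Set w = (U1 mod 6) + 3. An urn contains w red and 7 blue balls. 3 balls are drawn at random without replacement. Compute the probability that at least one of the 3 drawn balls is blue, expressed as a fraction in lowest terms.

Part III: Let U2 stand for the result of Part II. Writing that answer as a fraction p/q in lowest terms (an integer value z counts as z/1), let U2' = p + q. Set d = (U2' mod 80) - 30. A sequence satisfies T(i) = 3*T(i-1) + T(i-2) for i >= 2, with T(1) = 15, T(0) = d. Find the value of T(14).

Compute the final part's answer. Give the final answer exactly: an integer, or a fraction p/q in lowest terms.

Part I: f(2) = -2*(34) - 3*(-11) = -35; iterating: f(2)=-35, f(3)=-32, f(4)=169, f(5)=-242, f(6)=-23, f(7)=772, f(8)=-1475, f(9)=634, f(10)=3157, f(11)=-8216, f(12)=6961, f(13)=10726; answer 10726
Part II: U1 = 10726; w = 7; total draws C(14,3) = 364; complement C(7,3) = 35; favorable 364 - 35 = 329; P = 47/52; answer 47/52
Part III: U2 = 47/52; threaded value p + q = 99; d = -11; T(2) = 3*(15) + 1*(-11) = 34; iterating: T(2)=34, T(3)=117, T(4)=385, T(5)=1272, T(6)=4201, T(7)=13875, T(8)=45826, T(9)=151353, T(10)=499885, T(11)=1651008, T(12)=5452909, T(13)=18009735, T(14)=59482114; answer 59482114

59482114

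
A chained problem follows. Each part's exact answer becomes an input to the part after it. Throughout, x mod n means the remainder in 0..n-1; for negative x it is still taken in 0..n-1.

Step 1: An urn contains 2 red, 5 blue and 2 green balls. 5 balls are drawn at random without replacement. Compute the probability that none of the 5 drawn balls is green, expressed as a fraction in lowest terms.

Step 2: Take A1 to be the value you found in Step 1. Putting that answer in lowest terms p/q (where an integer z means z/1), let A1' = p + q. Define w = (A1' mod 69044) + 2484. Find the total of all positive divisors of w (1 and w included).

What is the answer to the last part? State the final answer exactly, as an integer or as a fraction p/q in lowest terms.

2592

Step 1: total draws C(9,5) = 126; favorable C(7,5) = 21; P = 1/6; answer 1/6
Step 2: A1 = 1/6; threaded value p + q = 7; w = 2491; 2491 = 47 * 53; sigma = (1 + 47) * (1 + 53) = 48 * 54 = 2592; answer 2592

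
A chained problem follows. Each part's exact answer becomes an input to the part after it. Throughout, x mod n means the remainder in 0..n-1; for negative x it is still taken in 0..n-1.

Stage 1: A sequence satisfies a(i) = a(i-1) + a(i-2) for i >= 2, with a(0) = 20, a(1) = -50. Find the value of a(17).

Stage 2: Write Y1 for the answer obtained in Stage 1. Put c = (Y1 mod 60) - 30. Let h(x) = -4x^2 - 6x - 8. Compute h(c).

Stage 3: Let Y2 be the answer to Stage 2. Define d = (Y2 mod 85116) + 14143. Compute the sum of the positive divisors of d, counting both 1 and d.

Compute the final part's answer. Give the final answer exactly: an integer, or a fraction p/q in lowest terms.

Stage 1: a(2) = 1*(-50) + 1*(20) = -30; iterating: a(2)=-30, a(3)=-80, a(4)=-110, a(5)=-190, a(6)=-300, a(7)=-490, a(8)=-790, a(9)=-1280, a(10)=-2070, a(11)=-3350, a(12)=-5420, a(13)=-8770, a(14)=-14190, a(15)=-22960, a(16)=-37150, a(17)=-60110; answer -60110
Stage 2: Y1 = -60110; c = -20; -4*(-20)^2 - 6*(-20)^1 - 8 = (-1600) + (120) + (-8) = -1488; answer -1488
Stage 3: Y2 = -1488; d = 97771; 97771 is prime, so its only divisors are 1 and 97771; sigma = 1 + 97771 = 97772; answer 97772

97772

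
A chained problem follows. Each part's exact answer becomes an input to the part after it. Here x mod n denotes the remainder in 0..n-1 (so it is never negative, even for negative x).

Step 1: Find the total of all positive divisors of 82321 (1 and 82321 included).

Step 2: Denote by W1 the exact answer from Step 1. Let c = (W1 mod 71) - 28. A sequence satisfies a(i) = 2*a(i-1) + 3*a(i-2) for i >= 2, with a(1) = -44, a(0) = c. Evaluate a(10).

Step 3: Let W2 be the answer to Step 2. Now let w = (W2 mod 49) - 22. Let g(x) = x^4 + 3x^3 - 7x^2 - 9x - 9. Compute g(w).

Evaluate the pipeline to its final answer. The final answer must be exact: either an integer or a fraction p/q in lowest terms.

262605

Step 1: 82321 = 191 * 431; sigma = (1 + 191) * (1 + 431) = 192 * 432 = 82944; answer 82944
Step 2: W1 = 82944; c = -12; a(2) = 2*(-44) + 3*(-12) = -124; iterating: a(2)=-124, a(3)=-380, a(4)=-1132, a(5)=-3404, a(6)=-10204, a(7)=-30620, a(8)=-91852, a(9)=-275564, a(10)=-826684; answer -826684
Step 3: W2 = -826684; w = 22; 1*(22)^4 + 3*(22)^3 - 7*(22)^2 - 9*(22)^1 - 9 = (234256) + (31944) + (-3388) + (-198) + (-9) = 262605; answer 262605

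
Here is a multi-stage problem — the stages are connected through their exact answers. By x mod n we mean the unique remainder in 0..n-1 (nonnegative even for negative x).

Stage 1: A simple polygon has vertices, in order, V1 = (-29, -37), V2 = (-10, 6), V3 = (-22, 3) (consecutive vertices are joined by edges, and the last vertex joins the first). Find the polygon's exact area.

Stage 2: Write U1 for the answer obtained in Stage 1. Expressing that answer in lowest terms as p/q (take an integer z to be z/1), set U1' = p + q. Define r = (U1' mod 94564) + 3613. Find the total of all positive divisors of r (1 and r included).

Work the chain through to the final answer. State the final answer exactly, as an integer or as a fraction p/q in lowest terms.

9408

Stage 1: cross terms: (-29*6 - -10*-37)=-544, (-10*3 - -22*6)=102, (-22*-37 - -29*3)=901; twice the area = |459| = 459; area = 459/2; answer 459/2
Stage 2: U1 = 459/2; threaded value p + q = 461; r = 4074; 4074 = 2 * 3 * 7 * 97; sigma = (1 + 2) * (1 + 3) * (1 + 7) * (1 + 97) = 3 * 4 * 8 * 98 = 9408; answer 9408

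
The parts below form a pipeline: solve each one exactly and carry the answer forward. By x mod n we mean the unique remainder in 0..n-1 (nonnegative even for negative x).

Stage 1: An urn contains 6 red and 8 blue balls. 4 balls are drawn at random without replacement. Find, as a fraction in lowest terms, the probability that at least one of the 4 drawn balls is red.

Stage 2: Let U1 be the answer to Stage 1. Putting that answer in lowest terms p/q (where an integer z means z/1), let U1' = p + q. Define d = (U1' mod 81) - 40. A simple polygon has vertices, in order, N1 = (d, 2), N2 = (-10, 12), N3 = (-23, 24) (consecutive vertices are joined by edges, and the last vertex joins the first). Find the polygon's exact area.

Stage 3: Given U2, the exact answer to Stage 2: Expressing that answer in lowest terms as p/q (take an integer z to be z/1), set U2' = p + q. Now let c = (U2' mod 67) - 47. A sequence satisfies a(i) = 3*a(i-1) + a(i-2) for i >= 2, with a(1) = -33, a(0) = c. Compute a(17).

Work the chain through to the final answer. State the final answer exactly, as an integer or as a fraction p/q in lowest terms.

Stage 1: total draws C(14,4) = 1001; complement C(8,4) = 70; favorable 1001 - 70 = 931; P = 133/143; answer 133/143
Stage 2: U1 = 133/143; threaded value p + q = 276; d = -7; cross terms: (-7*12 - -10*2)=-64, (-10*24 - -23*12)=36, (-23*2 - -7*24)=122; twice the area = |94| = 94; area = 47; answer 47
Stage 3: U2 = 47; threaded value p + q = 48; c = 1; a(2) = 3*(-33) + 1*(1) = -98; iterating: a(2)=-98, a(3)=-327, a(4)=-1079, a(5)=-3564, a(6)=-11771, a(7)=-38877, a(8)=-128402, a(9)=-424083, a(10)=-1400651, a(11)=-4626036, a(12)=-15278759, a(13)=-50462313, a(14)=-166665698, a(15)=-550459407, a(16)=-1818043919, a(17)=-6004591164; answer -6004591164

-6004591164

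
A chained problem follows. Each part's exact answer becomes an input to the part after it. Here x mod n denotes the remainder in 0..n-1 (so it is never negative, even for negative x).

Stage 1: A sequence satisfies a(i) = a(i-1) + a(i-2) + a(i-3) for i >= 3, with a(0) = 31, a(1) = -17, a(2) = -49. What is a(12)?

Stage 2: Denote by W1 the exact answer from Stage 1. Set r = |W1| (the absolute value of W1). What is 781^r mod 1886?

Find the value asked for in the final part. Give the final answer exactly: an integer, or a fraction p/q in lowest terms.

Stage 1: a(3) = 1*(-49) + 1*(-17) + 1*(31) = -35; iterating: a(3)=-35, a(4)=-101, a(5)=-185, a(6)=-321, a(7)=-607, a(8)=-1113, a(9)=-2041, a(10)=-3761, a(11)=-6915, a(12)=-12717; answer -12717
Stage 2: W1 = -12717; r = 12717; squarings mod 1886: 781^1=781, 781^2=783, 781^4=139, 781^8=461, 781^16=1289, 781^32=1841, 781^64=139, 781^128=461, 781^256=1289, 781^512=1841, 781^1024=139, 781^2048=461, 781^4096=1289, 781^8192=1841; 781^12717 = 781^1 * 781^4 * 781^8 * 781^32 * 781^128 * 781^256 * 781^4096 * 781^8192 = 1471 (mod 1886); answer 1471

1471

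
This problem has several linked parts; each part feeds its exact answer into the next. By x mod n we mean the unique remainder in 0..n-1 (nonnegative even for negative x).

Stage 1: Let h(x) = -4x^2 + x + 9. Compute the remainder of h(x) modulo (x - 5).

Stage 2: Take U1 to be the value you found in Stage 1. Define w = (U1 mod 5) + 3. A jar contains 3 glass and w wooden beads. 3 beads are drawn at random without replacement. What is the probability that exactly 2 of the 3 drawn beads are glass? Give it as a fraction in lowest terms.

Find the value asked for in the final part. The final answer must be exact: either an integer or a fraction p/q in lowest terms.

7/40

Stage 1: remainder = value at the root: -4*(5)^2 + 1*(5)^1 + 9 = (-100) + (5) + (9) = -86; answer -86
Stage 2: U1 = -86; w = 7; total draws C(10,3) = 120; favorable C(3,2)*C(7,1) = 21; P = 7/40; answer 7/40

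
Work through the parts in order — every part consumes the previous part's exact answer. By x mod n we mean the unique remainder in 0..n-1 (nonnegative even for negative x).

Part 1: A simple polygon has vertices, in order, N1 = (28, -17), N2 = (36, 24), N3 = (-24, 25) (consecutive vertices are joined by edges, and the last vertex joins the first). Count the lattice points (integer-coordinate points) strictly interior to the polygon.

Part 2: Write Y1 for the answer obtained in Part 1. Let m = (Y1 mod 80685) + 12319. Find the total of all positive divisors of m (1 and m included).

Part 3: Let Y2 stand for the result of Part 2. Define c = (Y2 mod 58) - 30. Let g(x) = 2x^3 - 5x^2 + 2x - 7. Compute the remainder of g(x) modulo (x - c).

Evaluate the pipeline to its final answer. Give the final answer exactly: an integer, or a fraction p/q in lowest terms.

1513

Part 1: cross terms: (28*24 - 36*-17)=1284, (36*25 - -24*24)=1476, (-24*-17 - 28*25)=-292; twice the area = |2468| = 2468; area = 1234; boundary points = 1 + 1 + 2 = 4; strictly interior points = area - boundary/2 + 1 = 1233; answer 1233
Part 2: Y1 = 1233; m = 13552; 13552 = 2^4 * 7 * 11^2; sigma = (1 + 2 + 4 + 8 + 16) * (1 + 7) * (1 + 11 + 121) = 31 * 8 * 133 = 32984; answer 32984
Part 3: Y2 = 32984; c = 10; remainder = value at the root: 2*(10)^3 - 5*(10)^2 + 2*(10)^1 - 7 = (2000) + (-500) + (20) + (-7) = 1513; answer 1513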